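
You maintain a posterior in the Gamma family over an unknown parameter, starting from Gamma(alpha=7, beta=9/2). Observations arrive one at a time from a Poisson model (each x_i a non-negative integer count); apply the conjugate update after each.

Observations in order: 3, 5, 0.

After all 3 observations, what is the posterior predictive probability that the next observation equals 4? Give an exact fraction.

obs 1: x=3 → posterior Gamma(10, 11/2)
obs 2: x=5 → posterior Gamma(15, 13/2)
obs 3: x=0 → posterior Gamma(15, 15/2)

1261134404296875000000/14063084452067724991009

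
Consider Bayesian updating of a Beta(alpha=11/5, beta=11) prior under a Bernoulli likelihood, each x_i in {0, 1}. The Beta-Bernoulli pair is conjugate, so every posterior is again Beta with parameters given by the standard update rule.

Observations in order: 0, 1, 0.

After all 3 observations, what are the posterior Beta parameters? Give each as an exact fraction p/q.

alpha=16/5, beta=13

obs 1: x=0 → posterior Beta(11/5, 12)
obs 2: x=1 → posterior Beta(16/5, 12)
obs 3: x=0 → posterior Beta(16/5, 13)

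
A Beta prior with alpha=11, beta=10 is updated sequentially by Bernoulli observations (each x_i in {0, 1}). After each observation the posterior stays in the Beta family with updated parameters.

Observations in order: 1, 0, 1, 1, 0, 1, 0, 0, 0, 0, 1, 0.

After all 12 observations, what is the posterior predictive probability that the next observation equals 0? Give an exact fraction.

obs 1: x=1 → posterior Beta(12, 10)
obs 2: x=0 → posterior Beta(12, 11)
obs 3: x=1 → posterior Beta(13, 11)
obs 4: x=1 → posterior Beta(14, 11)
obs 5: x=0 → posterior Beta(14, 12)
obs 6: x=1 → posterior Beta(15, 12)
obs 7: x=0 → posterior Beta(15, 13)
obs 8: x=0 → posterior Beta(15, 14)
obs 9: x=0 → posterior Beta(15, 15)
obs 10: x=0 → posterior Beta(15, 16)
obs 11: x=1 → posterior Beta(16, 16)
obs 12: x=0 → posterior Beta(16, 17)

17/33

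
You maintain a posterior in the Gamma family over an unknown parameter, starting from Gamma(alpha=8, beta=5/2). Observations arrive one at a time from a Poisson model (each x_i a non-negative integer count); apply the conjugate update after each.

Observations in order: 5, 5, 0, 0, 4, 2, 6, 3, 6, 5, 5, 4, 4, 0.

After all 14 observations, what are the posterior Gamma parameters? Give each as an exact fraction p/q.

alpha=57, beta=33/2

obs 1: x=5 → posterior Gamma(13, 7/2)
obs 2: x=5 → posterior Gamma(18, 9/2)
obs 3: x=0 → posterior Gamma(18, 11/2)
obs 4: x=0 → posterior Gamma(18, 13/2)
obs 5: x=4 → posterior Gamma(22, 15/2)
obs 6: x=2 → posterior Gamma(24, 17/2)
obs 7: x=6 → posterior Gamma(30, 19/2)
obs 8: x=3 → posterior Gamma(33, 21/2)
obs 9: x=6 → posterior Gamma(39, 23/2)
obs 10: x=5 → posterior Gamma(44, 25/2)
obs 11: x=5 → posterior Gamma(49, 27/2)
obs 12: x=4 → posterior Gamma(53, 29/2)
obs 13: x=4 → posterior Gamma(57, 31/2)
obs 14: x=0 → posterior Gamma(57, 33/2)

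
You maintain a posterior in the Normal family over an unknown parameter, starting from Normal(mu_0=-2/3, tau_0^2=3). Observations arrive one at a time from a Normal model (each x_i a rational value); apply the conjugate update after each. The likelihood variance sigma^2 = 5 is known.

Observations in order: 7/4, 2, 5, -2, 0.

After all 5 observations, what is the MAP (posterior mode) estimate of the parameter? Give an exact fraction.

obs 1: x=7/4 → posterior Normal(23/96, 15/8)
obs 2: x=2 → posterior Normal(95/132, 15/11)
obs 3: x=5 → posterior Normal(275/168, 15/14)
obs 4: x=-2 → posterior Normal(203/204, 15/17)
obs 5: x=0 → posterior Normal(203/240, 3/4)

203/240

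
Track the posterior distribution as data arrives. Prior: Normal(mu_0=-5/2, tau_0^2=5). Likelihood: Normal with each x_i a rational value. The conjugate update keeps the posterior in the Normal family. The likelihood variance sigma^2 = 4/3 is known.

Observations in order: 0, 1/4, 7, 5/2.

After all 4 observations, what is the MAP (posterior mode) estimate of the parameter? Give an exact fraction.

obs 1: x=0 → posterior Normal(-10/19, 20/19)
obs 2: x=1/4 → posterior Normal(-25/136, 10/17)
obs 3: x=7 → posterior Normal(395/196, 20/49)
obs 4: x=5/2 → posterior Normal(545/256, 5/16)

545/256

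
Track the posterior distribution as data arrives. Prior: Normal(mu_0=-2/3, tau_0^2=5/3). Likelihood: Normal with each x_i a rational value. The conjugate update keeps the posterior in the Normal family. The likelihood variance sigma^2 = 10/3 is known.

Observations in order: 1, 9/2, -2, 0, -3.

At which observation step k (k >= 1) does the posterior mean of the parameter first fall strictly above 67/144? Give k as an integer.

obs 1: x=1 → posterior Normal(-1/9, 10/9)
obs 2: x=9/2 → posterior Normal(25/24, 5/6)
obs 3: x=-2 → posterior Normal(13/30, 2/3)
obs 4: x=0 → posterior Normal(13/36, 5/9)
obs 5: x=-3 → posterior Normal(-5/42, 10/21)

k = 2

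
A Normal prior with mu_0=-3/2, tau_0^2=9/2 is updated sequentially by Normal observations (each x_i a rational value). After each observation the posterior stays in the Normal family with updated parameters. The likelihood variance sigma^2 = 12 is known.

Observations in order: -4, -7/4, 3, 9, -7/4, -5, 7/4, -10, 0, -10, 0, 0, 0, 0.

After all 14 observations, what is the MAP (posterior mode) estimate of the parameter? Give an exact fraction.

obs 1: x=-4 → posterior Normal(-24/11, 36/11)
obs 2: x=-7/4 → posterior Normal(-117/56, 18/7)
obs 3: x=3 → posterior Normal(-81/68, 36/17)
obs 4: x=9 → posterior Normal(27/80, 9/5)
obs 5: x=-7/4 → posterior Normal(3/46, 36/23)
obs 6: x=-5 → posterior Normal(-27/52, 18/13)
obs 7: x=7/4 → posterior Normal(-33/116, 36/29)
obs 8: x=-10 → posterior Normal(-153/128, 9/8)
obs 9: x=0 → posterior Normal(-153/140, 36/35)
obs 10: x=-10 → posterior Normal(-273/152, 18/19)
obs 11: x=0 → posterior Normal(-273/164, 36/41)
obs 12: x=0 → posterior Normal(-273/176, 9/11)
obs 13: x=0 → posterior Normal(-273/188, 36/47)
obs 14: x=0 → posterior Normal(-273/200, 18/25)

-273/200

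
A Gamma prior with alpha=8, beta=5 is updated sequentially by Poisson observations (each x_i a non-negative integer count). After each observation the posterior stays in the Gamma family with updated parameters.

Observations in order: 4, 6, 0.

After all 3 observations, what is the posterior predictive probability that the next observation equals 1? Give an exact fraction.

36028797018963968/150094635296999121

obs 1: x=4 → posterior Gamma(12, 6)
obs 2: x=6 → posterior Gamma(18, 7)
obs 3: x=0 → posterior Gamma(18, 8)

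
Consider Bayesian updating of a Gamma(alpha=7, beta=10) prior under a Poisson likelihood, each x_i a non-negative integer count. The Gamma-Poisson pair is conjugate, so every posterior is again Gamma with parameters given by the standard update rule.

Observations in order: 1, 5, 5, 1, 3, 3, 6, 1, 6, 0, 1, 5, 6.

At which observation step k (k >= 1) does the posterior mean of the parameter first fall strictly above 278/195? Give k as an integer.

obs 1: x=1 → posterior Gamma(8, 11)
obs 2: x=5 → posterior Gamma(13, 12)
obs 3: x=5 → posterior Gamma(18, 13)
obs 4: x=1 → posterior Gamma(19, 14)
obs 5: x=3 → posterior Gamma(22, 15)
obs 6: x=3 → posterior Gamma(25, 16)
obs 7: x=6 → posterior Gamma(31, 17)
obs 8: x=1 → posterior Gamma(32, 18)
obs 9: x=6 → posterior Gamma(38, 19)
obs 10: x=0 → posterior Gamma(38, 20)
obs 11: x=1 → posterior Gamma(39, 21)
obs 12: x=5 → posterior Gamma(44, 22)
obs 13: x=6 → posterior Gamma(50, 23)

k = 5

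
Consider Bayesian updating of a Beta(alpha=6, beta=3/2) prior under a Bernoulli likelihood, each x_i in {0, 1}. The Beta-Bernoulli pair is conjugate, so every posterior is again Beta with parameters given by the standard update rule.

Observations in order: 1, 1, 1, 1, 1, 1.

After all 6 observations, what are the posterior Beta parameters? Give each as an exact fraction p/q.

alpha=12, beta=3/2

obs 1: x=1 → posterior Beta(7, 3/2)
obs 2: x=1 → posterior Beta(8, 3/2)
obs 3: x=1 → posterior Beta(9, 3/2)
obs 4: x=1 → posterior Beta(10, 3/2)
obs 5: x=1 → posterior Beta(11, 3/2)
obs 6: x=1 → posterior Beta(12, 3/2)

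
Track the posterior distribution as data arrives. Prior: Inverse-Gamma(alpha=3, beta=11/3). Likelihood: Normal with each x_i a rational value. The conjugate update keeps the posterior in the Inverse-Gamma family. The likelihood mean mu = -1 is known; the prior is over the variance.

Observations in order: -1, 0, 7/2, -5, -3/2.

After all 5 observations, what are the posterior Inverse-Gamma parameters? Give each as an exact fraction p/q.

obs 1: x=-1 → posterior Inverse-Gamma(7/2, 11/3)
obs 2: x=0 → posterior Inverse-Gamma(4, 25/6)
obs 3: x=7/2 → posterior Inverse-Gamma(9/2, 343/24)
obs 4: x=-5 → posterior Inverse-Gamma(5, 535/24)
obs 5: x=-3/2 → posterior Inverse-Gamma(11/2, 269/12)

alpha=11/2, beta=269/12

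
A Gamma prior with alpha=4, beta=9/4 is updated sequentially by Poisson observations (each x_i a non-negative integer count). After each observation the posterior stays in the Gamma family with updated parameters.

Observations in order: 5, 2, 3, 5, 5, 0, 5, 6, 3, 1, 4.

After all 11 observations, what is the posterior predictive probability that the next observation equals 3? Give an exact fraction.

obs 1: x=5 → posterior Gamma(9, 13/4)
obs 2: x=2 → posterior Gamma(11, 17/4)
obs 3: x=3 → posterior Gamma(14, 21/4)
obs 4: x=5 → posterior Gamma(19, 25/4)
obs 5: x=5 → posterior Gamma(24, 29/4)
obs 6: x=0 → posterior Gamma(24, 33/4)
obs 7: x=5 → posterior Gamma(29, 37/4)
obs 8: x=6 → posterior Gamma(35, 41/4)
obs 9: x=3 → posterior Gamma(38, 45/4)
obs 10: x=1 → posterior Gamma(39, 49/4)
obs 11: x=4 → posterior Gamma(43, 53/4)

42160282043679528214676360228312637455945578544657576695013197349814986769677440/196391237272386696769099759892485410700365656644707618164131693492297731593629083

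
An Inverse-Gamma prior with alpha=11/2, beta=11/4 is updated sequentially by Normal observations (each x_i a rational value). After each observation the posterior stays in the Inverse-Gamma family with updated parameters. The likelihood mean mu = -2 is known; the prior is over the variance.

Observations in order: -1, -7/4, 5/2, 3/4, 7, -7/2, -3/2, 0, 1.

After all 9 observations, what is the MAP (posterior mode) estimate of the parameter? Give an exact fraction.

obs 1: x=-1 → posterior Inverse-Gamma(6, 13/4)
obs 2: x=-7/4 → posterior Inverse-Gamma(13/2, 105/32)
obs 3: x=5/2 → posterior Inverse-Gamma(7, 429/32)
obs 4: x=3/4 → posterior Inverse-Gamma(15/2, 275/16)
obs 5: x=7 → posterior Inverse-Gamma(8, 923/16)
obs 6: x=-7/2 → posterior Inverse-Gamma(17/2, 941/16)
obs 7: x=-3/2 → posterior Inverse-Gamma(9, 943/16)
obs 8: x=0 → posterior Inverse-Gamma(19/2, 975/16)
obs 9: x=1 → posterior Inverse-Gamma(10, 1047/16)

1047/176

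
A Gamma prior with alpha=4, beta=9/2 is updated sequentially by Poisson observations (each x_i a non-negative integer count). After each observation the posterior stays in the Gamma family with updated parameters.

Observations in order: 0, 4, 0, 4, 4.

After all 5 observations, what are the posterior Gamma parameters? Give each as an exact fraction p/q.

alpha=16, beta=19/2

obs 1: x=0 → posterior Gamma(4, 11/2)
obs 2: x=4 → posterior Gamma(8, 13/2)
obs 3: x=0 → posterior Gamma(8, 15/2)
obs 4: x=4 → posterior Gamma(12, 17/2)
obs 5: x=4 → posterior Gamma(16, 19/2)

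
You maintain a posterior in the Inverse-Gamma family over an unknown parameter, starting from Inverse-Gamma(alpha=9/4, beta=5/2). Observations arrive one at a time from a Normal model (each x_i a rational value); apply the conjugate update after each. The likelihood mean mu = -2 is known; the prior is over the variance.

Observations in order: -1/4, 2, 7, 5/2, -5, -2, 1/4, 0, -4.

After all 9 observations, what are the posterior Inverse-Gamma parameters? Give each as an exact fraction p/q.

alpha=27/4, beta=1179/16

obs 1: x=-1/4 → posterior Inverse-Gamma(11/4, 129/32)
obs 2: x=2 → posterior Inverse-Gamma(13/4, 385/32)
obs 3: x=7 → posterior Inverse-Gamma(15/4, 1681/32)
obs 4: x=5/2 → posterior Inverse-Gamma(17/4, 2005/32)
obs 5: x=-5 → posterior Inverse-Gamma(19/4, 2149/32)
obs 6: x=-2 → posterior Inverse-Gamma(21/4, 2149/32)
obs 7: x=1/4 → posterior Inverse-Gamma(23/4, 1115/16)
obs 8: x=0 → posterior Inverse-Gamma(25/4, 1147/16)
obs 9: x=-4 → posterior Inverse-Gamma(27/4, 1179/16)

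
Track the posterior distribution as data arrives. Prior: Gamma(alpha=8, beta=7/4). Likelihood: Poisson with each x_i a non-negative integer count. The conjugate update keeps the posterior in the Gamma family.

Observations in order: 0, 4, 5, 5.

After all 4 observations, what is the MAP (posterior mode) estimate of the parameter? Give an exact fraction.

obs 1: x=0 → posterior Gamma(8, 11/4)
obs 2: x=4 → posterior Gamma(12, 15/4)
obs 3: x=5 → posterior Gamma(17, 19/4)
obs 4: x=5 → posterior Gamma(22, 23/4)

84/23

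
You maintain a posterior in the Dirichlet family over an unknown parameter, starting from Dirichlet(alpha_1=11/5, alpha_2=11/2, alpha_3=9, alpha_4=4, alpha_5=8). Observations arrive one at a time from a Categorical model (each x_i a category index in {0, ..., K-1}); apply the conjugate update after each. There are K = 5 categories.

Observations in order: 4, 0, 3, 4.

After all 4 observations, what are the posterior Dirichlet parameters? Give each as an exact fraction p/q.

alpha_1=16/5, alpha_2=11/2, alpha_3=9, alpha_4=5, alpha_5=10

obs 1: x=4 → posterior Dirichlet(11/5, 11/2, 9, 4, 9)
obs 2: x=0 → posterior Dirichlet(16/5, 11/2, 9, 4, 9)
obs 3: x=3 → posterior Dirichlet(16/5, 11/2, 9, 5, 9)
obs 4: x=4 → posterior Dirichlet(16/5, 11/2, 9, 5, 10)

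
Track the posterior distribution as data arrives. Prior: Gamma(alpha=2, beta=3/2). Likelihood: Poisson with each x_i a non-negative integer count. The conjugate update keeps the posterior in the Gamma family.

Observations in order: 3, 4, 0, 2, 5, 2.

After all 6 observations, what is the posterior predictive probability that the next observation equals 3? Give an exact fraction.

13478373945922851562500000/69091933913008732880827217

obs 1: x=3 → posterior Gamma(5, 5/2)
obs 2: x=4 → posterior Gamma(9, 7/2)
obs 3: x=0 → posterior Gamma(9, 9/2)
obs 4: x=2 → posterior Gamma(11, 11/2)
obs 5: x=5 → posterior Gamma(16, 13/2)
obs 6: x=2 → posterior Gamma(18, 15/2)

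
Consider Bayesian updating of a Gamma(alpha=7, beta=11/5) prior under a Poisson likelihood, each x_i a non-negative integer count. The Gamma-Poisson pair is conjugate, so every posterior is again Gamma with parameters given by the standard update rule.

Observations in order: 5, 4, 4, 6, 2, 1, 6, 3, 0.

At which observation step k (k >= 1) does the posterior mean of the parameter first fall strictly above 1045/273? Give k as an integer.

k = 3

obs 1: x=5 → posterior Gamma(12, 16/5)
obs 2: x=4 → posterior Gamma(16, 21/5)
obs 3: x=4 → posterior Gamma(20, 26/5)
obs 4: x=6 → posterior Gamma(26, 31/5)
obs 5: x=2 → posterior Gamma(28, 36/5)
obs 6: x=1 → posterior Gamma(29, 41/5)
obs 7: x=6 → posterior Gamma(35, 46/5)
obs 8: x=3 → posterior Gamma(38, 51/5)
obs 9: x=0 → posterior Gamma(38, 56/5)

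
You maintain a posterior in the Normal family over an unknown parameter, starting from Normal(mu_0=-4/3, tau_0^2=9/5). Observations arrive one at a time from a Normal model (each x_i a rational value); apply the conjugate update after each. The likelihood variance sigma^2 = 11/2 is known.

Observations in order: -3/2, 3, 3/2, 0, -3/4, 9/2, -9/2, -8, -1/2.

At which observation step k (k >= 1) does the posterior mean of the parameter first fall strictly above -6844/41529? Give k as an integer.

k = 4

obs 1: x=-3/2 → posterior Normal(-301/219, 99/73)
obs 2: x=3 → posterior Normal(-139/273, 99/91)
obs 3: x=3/2 → posterior Normal(-58/327, 99/109)
obs 4: x=0 → posterior Normal(-58/381, 99/127)
obs 5: x=-3/4 → posterior Normal(-197/870, 99/145)
obs 6: x=9/2 → posterior Normal(289/978, 99/163)
obs 7: x=-9/2 → posterior Normal(-197/1086, 99/181)
obs 8: x=-8 → posterior Normal(-1061/1194, 99/199)
obs 9: x=-1/2 → posterior Normal(-1115/1302, 99/217)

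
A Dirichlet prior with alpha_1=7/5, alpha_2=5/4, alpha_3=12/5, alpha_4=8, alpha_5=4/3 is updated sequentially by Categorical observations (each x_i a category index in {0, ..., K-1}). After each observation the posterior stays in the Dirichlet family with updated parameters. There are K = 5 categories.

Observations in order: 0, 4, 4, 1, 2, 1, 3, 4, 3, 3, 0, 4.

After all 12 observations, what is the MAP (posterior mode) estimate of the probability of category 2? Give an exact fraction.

obs 1: x=0 → posterior Dirichlet(12/5, 5/4, 12/5, 8, 4/3)
obs 2: x=4 → posterior Dirichlet(12/5, 5/4, 12/5, 8, 7/3)
obs 3: x=4 → posterior Dirichlet(12/5, 5/4, 12/5, 8, 10/3)
obs 4: x=1 → posterior Dirichlet(12/5, 9/4, 12/5, 8, 10/3)
obs 5: x=2 → posterior Dirichlet(12/5, 9/4, 17/5, 8, 10/3)
obs 6: x=1 → posterior Dirichlet(12/5, 13/4, 17/5, 8, 10/3)
obs 7: x=3 → posterior Dirichlet(12/5, 13/4, 17/5, 9, 10/3)
obs 8: x=4 → posterior Dirichlet(12/5, 13/4, 17/5, 9, 13/3)
obs 9: x=3 → posterior Dirichlet(12/5, 13/4, 17/5, 10, 13/3)
obs 10: x=3 → posterior Dirichlet(12/5, 13/4, 17/5, 11, 13/3)
obs 11: x=0 → posterior Dirichlet(17/5, 13/4, 17/5, 11, 13/3)
obs 12: x=4 → posterior Dirichlet(17/5, 13/4, 17/5, 11, 16/3)

144/1283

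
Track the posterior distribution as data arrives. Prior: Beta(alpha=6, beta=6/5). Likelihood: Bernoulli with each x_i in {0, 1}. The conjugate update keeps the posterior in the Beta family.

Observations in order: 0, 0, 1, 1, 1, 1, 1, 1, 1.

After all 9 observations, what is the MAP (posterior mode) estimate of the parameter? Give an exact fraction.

obs 1: x=0 → posterior Beta(6, 11/5)
obs 2: x=0 → posterior Beta(6, 16/5)
obs 3: x=1 → posterior Beta(7, 16/5)
obs 4: x=1 → posterior Beta(8, 16/5)
obs 5: x=1 → posterior Beta(9, 16/5)
obs 6: x=1 → posterior Beta(10, 16/5)
obs 7: x=1 → posterior Beta(11, 16/5)
obs 8: x=1 → posterior Beta(12, 16/5)
obs 9: x=1 → posterior Beta(13, 16/5)

60/71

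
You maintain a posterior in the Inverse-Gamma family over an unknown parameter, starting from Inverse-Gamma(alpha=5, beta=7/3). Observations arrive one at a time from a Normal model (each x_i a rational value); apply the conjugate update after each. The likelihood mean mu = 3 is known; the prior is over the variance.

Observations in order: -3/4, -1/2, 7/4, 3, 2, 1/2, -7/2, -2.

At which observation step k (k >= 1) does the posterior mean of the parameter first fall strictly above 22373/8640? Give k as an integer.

obs 1: x=-3/4 → posterior Inverse-Gamma(11/2, 899/96)
obs 2: x=-1/2 → posterior Inverse-Gamma(6, 1487/96)
obs 3: x=7/4 → posterior Inverse-Gamma(13/2, 781/48)
obs 4: x=3 → posterior Inverse-Gamma(7, 781/48)
obs 5: x=2 → posterior Inverse-Gamma(15/2, 805/48)
obs 6: x=1/2 → posterior Inverse-Gamma(8, 955/48)
obs 7: x=-7/2 → posterior Inverse-Gamma(17/2, 1969/48)
obs 8: x=-2 → posterior Inverse-Gamma(9, 2569/48)

k = 2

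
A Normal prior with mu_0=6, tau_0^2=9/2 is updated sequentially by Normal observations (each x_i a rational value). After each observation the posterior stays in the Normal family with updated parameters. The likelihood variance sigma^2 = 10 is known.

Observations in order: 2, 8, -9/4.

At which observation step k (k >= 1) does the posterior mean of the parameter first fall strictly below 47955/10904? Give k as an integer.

obs 1: x=2 → posterior Normal(138/29, 90/29)
obs 2: x=8 → posterior Normal(105/19, 45/19)
obs 3: x=-9/4 → posterior Normal(759/188, 90/47)

k = 3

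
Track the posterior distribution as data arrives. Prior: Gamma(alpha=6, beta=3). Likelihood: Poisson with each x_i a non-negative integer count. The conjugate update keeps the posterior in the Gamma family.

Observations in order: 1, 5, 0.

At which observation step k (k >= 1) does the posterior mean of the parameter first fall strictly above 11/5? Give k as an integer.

k = 2

obs 1: x=1 → posterior Gamma(7, 4)
obs 2: x=5 → posterior Gamma(12, 5)
obs 3: x=0 → posterior Gamma(12, 6)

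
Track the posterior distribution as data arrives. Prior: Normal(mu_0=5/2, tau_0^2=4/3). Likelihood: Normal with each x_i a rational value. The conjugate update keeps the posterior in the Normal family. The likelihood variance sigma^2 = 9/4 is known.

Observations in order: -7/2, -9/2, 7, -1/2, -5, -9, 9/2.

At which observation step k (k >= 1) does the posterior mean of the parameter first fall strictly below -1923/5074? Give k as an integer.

obs 1: x=-7/2 → posterior Normal(23/86, 36/43)
obs 2: x=-9/2 → posterior Normal(-121/118, 36/59)
obs 3: x=7 → posterior Normal(103/150, 12/25)
obs 4: x=-1/2 → posterior Normal(87/182, 36/91)
obs 5: x=-5 → posterior Normal(-73/214, 36/107)
obs 6: x=-9 → posterior Normal(-361/246, 12/41)
obs 7: x=9/2 → posterior Normal(-217/278, 36/139)

k = 2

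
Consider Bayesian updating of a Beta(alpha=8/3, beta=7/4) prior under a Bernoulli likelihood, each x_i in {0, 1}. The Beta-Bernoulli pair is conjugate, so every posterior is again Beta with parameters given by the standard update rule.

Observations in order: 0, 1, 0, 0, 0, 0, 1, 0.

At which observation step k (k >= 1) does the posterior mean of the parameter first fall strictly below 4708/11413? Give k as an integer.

obs 1: x=0 → posterior Beta(8/3, 11/4)
obs 2: x=1 → posterior Beta(11/3, 11/4)
obs 3: x=0 → posterior Beta(11/3, 15/4)
obs 4: x=0 → posterior Beta(11/3, 19/4)
obs 5: x=0 → posterior Beta(11/3, 23/4)
obs 6: x=0 → posterior Beta(11/3, 27/4)
obs 7: x=1 → posterior Beta(14/3, 27/4)
obs 8: x=0 → posterior Beta(14/3, 31/4)

k = 5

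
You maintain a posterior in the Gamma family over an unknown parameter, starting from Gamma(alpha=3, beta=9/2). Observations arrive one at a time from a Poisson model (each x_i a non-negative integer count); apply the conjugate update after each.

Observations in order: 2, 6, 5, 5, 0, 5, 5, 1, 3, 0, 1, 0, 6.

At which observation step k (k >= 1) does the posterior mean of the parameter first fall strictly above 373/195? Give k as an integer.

k = 3

obs 1: x=2 → posterior Gamma(5, 11/2)
obs 2: x=6 → posterior Gamma(11, 13/2)
obs 3: x=5 → posterior Gamma(16, 15/2)
obs 4: x=5 → posterior Gamma(21, 17/2)
obs 5: x=0 → posterior Gamma(21, 19/2)
obs 6: x=5 → posterior Gamma(26, 21/2)
obs 7: x=5 → posterior Gamma(31, 23/2)
obs 8: x=1 → posterior Gamma(32, 25/2)
obs 9: x=3 → posterior Gamma(35, 27/2)
obs 10: x=0 → posterior Gamma(35, 29/2)
obs 11: x=1 → posterior Gamma(36, 31/2)
obs 12: x=0 → posterior Gamma(36, 33/2)
obs 13: x=6 → posterior Gamma(42, 35/2)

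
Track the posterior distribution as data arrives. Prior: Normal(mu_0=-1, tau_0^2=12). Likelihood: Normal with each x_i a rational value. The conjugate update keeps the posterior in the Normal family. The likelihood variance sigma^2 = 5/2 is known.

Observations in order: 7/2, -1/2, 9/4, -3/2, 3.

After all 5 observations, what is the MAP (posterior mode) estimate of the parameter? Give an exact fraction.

157/125

obs 1: x=7/2 → posterior Normal(79/29, 60/29)
obs 2: x=-1/2 → posterior Normal(67/53, 60/53)
obs 3: x=9/4 → posterior Normal(11/7, 60/77)
obs 4: x=-3/2 → posterior Normal(85/101, 60/101)
obs 5: x=3 → posterior Normal(157/125, 12/25)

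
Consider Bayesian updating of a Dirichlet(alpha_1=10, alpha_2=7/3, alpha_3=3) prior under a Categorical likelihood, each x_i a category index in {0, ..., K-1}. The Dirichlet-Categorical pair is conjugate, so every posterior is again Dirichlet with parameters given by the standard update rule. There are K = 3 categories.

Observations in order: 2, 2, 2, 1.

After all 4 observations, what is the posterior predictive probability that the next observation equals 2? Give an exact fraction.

9/29

obs 1: x=2 → posterior Dirichlet(10, 7/3, 4)
obs 2: x=2 → posterior Dirichlet(10, 7/3, 5)
obs 3: x=2 → posterior Dirichlet(10, 7/3, 6)
obs 4: x=1 → posterior Dirichlet(10, 10/3, 6)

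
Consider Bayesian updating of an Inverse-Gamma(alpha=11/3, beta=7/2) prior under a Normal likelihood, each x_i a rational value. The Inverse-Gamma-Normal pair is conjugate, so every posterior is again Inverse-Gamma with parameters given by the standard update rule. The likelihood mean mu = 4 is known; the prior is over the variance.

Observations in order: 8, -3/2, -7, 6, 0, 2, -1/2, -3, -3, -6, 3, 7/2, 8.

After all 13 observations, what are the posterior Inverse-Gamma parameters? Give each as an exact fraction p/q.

alpha=61/6, beta=1735/8

obs 1: x=8 → posterior Inverse-Gamma(25/6, 23/2)
obs 2: x=-3/2 → posterior Inverse-Gamma(14/3, 213/8)
obs 3: x=-7 → posterior Inverse-Gamma(31/6, 697/8)
obs 4: x=6 → posterior Inverse-Gamma(17/3, 713/8)
obs 5: x=0 → posterior Inverse-Gamma(37/6, 777/8)
obs 6: x=2 → posterior Inverse-Gamma(20/3, 793/8)
obs 7: x=-1/2 → posterior Inverse-Gamma(43/6, 437/4)
obs 8: x=-3 → posterior Inverse-Gamma(23/3, 535/4)
obs 9: x=-3 → posterior Inverse-Gamma(49/6, 633/4)
obs 10: x=-6 → posterior Inverse-Gamma(26/3, 833/4)
obs 11: x=3 → posterior Inverse-Gamma(55/6, 835/4)
obs 12: x=7/2 → posterior Inverse-Gamma(29/3, 1671/8)
obs 13: x=8 → posterior Inverse-Gamma(61/6, 1735/8)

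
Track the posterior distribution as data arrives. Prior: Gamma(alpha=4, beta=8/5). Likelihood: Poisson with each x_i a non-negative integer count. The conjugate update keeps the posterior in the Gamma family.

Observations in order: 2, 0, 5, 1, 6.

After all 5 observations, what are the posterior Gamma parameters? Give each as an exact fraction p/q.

obs 1: x=2 → posterior Gamma(6, 13/5)
obs 2: x=0 → posterior Gamma(6, 18/5)
obs 3: x=5 → posterior Gamma(11, 23/5)
obs 4: x=1 → posterior Gamma(12, 28/5)
obs 5: x=6 → posterior Gamma(18, 33/5)

alpha=18, beta=33/5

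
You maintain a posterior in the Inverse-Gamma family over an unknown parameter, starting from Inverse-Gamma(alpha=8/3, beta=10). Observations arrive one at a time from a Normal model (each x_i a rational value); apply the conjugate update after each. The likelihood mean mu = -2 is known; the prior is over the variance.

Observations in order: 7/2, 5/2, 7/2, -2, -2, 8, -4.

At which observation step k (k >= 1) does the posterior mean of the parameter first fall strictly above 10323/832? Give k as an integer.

k = 2

obs 1: x=7/2 → posterior Inverse-Gamma(19/6, 201/8)
obs 2: x=5/2 → posterior Inverse-Gamma(11/3, 141/4)
obs 3: x=7/2 → posterior Inverse-Gamma(25/6, 403/8)
obs 4: x=-2 → posterior Inverse-Gamma(14/3, 403/8)
obs 5: x=-2 → posterior Inverse-Gamma(31/6, 403/8)
obs 6: x=8 → posterior Inverse-Gamma(17/3, 803/8)
obs 7: x=-4 → posterior Inverse-Gamma(37/6, 819/8)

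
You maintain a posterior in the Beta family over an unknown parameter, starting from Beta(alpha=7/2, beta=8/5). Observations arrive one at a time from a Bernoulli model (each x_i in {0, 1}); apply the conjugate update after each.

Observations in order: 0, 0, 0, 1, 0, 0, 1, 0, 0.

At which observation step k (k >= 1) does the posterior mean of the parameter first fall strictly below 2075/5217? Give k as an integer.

k = 9

obs 1: x=0 → posterior Beta(7/2, 13/5)
obs 2: x=0 → posterior Beta(7/2, 18/5)
obs 3: x=0 → posterior Beta(7/2, 23/5)
obs 4: x=1 → posterior Beta(9/2, 23/5)
obs 5: x=0 → posterior Beta(9/2, 28/5)
obs 6: x=0 → posterior Beta(9/2, 33/5)
obs 7: x=1 → posterior Beta(11/2, 33/5)
obs 8: x=0 → posterior Beta(11/2, 38/5)
obs 9: x=0 → posterior Beta(11/2, 43/5)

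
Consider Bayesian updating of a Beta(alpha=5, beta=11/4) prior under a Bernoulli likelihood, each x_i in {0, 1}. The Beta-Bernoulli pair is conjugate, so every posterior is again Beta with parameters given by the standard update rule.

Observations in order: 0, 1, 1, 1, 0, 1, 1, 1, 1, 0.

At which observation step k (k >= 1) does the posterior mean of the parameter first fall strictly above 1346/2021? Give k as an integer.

k = 4

obs 1: x=0 → posterior Beta(5, 15/4)
obs 2: x=1 → posterior Beta(6, 15/4)
obs 3: x=1 → posterior Beta(7, 15/4)
obs 4: x=1 → posterior Beta(8, 15/4)
obs 5: x=0 → posterior Beta(8, 19/4)
obs 6: x=1 → posterior Beta(9, 19/4)
obs 7: x=1 → posterior Beta(10, 19/4)
obs 8: x=1 → posterior Beta(11, 19/4)
obs 9: x=1 → posterior Beta(12, 19/4)
obs 10: x=0 → posterior Beta(12, 23/4)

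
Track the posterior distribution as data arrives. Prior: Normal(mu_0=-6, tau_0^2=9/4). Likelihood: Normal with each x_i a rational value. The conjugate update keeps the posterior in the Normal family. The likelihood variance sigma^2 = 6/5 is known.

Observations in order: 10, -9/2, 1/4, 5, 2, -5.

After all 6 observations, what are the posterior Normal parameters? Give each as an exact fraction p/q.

mu_0=39/56, tau_0^2=9/49

obs 1: x=10 → posterior Normal(102/23, 18/23)
obs 2: x=-9/2 → posterior Normal(69/76, 9/19)
obs 3: x=1/4 → posterior Normal(153/212, 18/53)
obs 4: x=5 → posterior Normal(453/272, 9/34)
obs 5: x=2 → posterior Normal(573/332, 18/83)
obs 6: x=-5 → posterior Normal(39/56, 9/49)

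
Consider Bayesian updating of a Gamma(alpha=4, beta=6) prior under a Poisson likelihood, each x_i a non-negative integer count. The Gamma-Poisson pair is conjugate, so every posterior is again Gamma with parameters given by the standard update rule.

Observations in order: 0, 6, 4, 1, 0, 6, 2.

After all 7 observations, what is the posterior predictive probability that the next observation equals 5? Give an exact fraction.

obs 1: x=0 → posterior Gamma(4, 7)
obs 2: x=6 → posterior Gamma(10, 8)
obs 3: x=4 → posterior Gamma(14, 9)
obs 4: x=1 → posterior Gamma(15, 10)
obs 5: x=0 → posterior Gamma(15, 11)
obs 6: x=6 → posterior Gamma(21, 12)
obs 7: x=2 → posterior Gamma(23, 13)

1685396392012420442155803595905/61738347845623967913114890928128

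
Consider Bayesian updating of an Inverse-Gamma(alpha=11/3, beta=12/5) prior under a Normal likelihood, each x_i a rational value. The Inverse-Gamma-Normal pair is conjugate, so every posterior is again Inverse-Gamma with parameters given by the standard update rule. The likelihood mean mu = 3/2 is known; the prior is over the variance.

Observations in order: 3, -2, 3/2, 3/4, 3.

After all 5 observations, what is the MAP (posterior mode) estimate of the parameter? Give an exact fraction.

obs 1: x=3 → posterior Inverse-Gamma(25/6, 141/40)
obs 2: x=-2 → posterior Inverse-Gamma(14/3, 193/20)
obs 3: x=3/2 → posterior Inverse-Gamma(31/6, 193/20)
obs 4: x=3/4 → posterior Inverse-Gamma(17/3, 1589/160)
obs 5: x=3 → posterior Inverse-Gamma(37/6, 1769/160)

5307/3440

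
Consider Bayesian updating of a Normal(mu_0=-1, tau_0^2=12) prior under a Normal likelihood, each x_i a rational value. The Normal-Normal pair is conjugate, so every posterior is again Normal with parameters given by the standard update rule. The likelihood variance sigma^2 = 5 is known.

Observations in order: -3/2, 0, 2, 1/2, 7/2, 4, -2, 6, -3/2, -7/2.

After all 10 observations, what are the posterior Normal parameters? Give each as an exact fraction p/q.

obs 1: x=-3/2 → posterior Normal(-23/17, 60/17)
obs 2: x=0 → posterior Normal(-23/29, 60/29)
obs 3: x=2 → posterior Normal(1/41, 60/41)
obs 4: x=1/2 → posterior Normal(7/53, 60/53)
obs 5: x=7/2 → posterior Normal(49/65, 12/13)
obs 6: x=4 → posterior Normal(97/77, 60/77)
obs 7: x=-2 → posterior Normal(73/89, 60/89)
obs 8: x=6 → posterior Normal(145/101, 60/101)
obs 9: x=-3/2 → posterior Normal(127/113, 60/113)
obs 10: x=-7/2 → posterior Normal(17/25, 12/25)

mu_0=17/25, tau_0^2=12/25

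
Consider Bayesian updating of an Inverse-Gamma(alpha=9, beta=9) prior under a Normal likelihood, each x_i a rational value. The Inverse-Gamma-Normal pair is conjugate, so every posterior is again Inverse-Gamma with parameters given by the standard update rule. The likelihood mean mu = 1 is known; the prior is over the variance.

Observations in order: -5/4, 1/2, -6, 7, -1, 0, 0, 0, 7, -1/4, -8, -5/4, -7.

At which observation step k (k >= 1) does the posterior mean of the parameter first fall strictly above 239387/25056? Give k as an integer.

k = 13

obs 1: x=-5/4 → posterior Inverse-Gamma(19/2, 369/32)
obs 2: x=1/2 → posterior Inverse-Gamma(10, 373/32)
obs 3: x=-6 → posterior Inverse-Gamma(21/2, 1157/32)
obs 4: x=7 → posterior Inverse-Gamma(11, 1733/32)
obs 5: x=-1 → posterior Inverse-Gamma(23/2, 1797/32)
obs 6: x=0 → posterior Inverse-Gamma(12, 1813/32)
obs 7: x=0 → posterior Inverse-Gamma(25/2, 1829/32)
obs 8: x=0 → posterior Inverse-Gamma(13, 1845/32)
obs 9: x=7 → posterior Inverse-Gamma(27/2, 2421/32)
obs 10: x=-1/4 → posterior Inverse-Gamma(14, 1223/16)
obs 11: x=-8 → posterior Inverse-Gamma(29/2, 1871/16)
obs 12: x=-5/4 → posterior Inverse-Gamma(15, 3823/32)
obs 13: x=-7 → posterior Inverse-Gamma(31/2, 4847/32)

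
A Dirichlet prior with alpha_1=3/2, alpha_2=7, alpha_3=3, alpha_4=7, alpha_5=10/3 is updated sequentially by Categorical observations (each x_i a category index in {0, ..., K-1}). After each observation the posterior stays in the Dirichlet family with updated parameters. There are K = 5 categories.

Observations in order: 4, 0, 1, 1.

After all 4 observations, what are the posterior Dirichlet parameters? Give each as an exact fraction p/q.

obs 1: x=4 → posterior Dirichlet(3/2, 7, 3, 7, 13/3)
obs 2: x=0 → posterior Dirichlet(5/2, 7, 3, 7, 13/3)
obs 3: x=1 → posterior Dirichlet(5/2, 8, 3, 7, 13/3)
obs 4: x=1 → posterior Dirichlet(5/2, 9, 3, 7, 13/3)

alpha_1=5/2, alpha_2=9, alpha_3=3, alpha_4=7, alpha_5=13/3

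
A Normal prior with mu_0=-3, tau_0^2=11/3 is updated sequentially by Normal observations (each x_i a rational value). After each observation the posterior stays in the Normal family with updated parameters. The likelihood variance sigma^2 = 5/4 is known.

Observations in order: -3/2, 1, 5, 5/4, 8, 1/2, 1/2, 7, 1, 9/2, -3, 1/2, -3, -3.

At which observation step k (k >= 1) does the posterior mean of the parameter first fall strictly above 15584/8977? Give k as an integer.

k = 5

obs 1: x=-3/2 → posterior Normal(-111/59, 55/59)
obs 2: x=1 → posterior Normal(-67/103, 55/103)
obs 3: x=5 → posterior Normal(51/49, 55/147)
obs 4: x=5/4 → posterior Normal(208/191, 55/191)
obs 5: x=8 → posterior Normal(112/47, 11/47)
obs 6: x=1/2 → posterior Normal(194/93, 55/279)
obs 7: x=1/2 → posterior Normal(604/323, 55/323)
obs 8: x=7 → posterior Normal(912/367, 55/367)
obs 9: x=1 → posterior Normal(956/411, 55/411)
obs 10: x=9/2 → posterior Normal(1154/455, 11/91)
obs 11: x=-3 → posterior Normal(1022/499, 55/499)
obs 12: x=1/2 → posterior Normal(348/181, 55/543)
obs 13: x=-3 → posterior Normal(912/587, 55/587)
obs 14: x=-3 → posterior Normal(780/631, 55/631)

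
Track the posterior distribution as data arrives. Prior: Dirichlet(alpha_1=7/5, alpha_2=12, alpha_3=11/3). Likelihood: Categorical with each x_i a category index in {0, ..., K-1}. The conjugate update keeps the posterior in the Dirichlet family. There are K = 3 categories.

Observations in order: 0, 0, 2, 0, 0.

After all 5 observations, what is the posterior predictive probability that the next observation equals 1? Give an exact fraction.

180/331

obs 1: x=0 → posterior Dirichlet(12/5, 12, 11/3)
obs 2: x=0 → posterior Dirichlet(17/5, 12, 11/3)
obs 3: x=2 → posterior Dirichlet(17/5, 12, 14/3)
obs 4: x=0 → posterior Dirichlet(22/5, 12, 14/3)
obs 5: x=0 → posterior Dirichlet(27/5, 12, 14/3)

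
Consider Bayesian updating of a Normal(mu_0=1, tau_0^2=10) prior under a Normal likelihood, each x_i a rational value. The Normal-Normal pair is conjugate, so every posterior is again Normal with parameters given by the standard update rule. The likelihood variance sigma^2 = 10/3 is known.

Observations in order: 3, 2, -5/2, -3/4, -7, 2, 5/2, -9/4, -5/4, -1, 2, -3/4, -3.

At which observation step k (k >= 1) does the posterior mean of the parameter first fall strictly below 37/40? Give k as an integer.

k = 3

obs 1: x=3 → posterior Normal(5/2, 5/2)
obs 2: x=2 → posterior Normal(16/7, 10/7)
obs 3: x=-5/2 → posterior Normal(17/20, 1)
obs 4: x=-3/4 → posterior Normal(25/52, 10/13)
obs 5: x=-7 → posterior Normal(-59/64, 5/8)
obs 6: x=2 → posterior Normal(-35/76, 10/19)
obs 7: x=5/2 → posterior Normal(-5/88, 5/11)
obs 8: x=-9/4 → posterior Normal(-8/25, 2/5)
obs 9: x=-5/4 → posterior Normal(-47/112, 5/14)
obs 10: x=-1 → posterior Normal(-59/124, 10/31)
obs 11: x=2 → posterior Normal(-35/136, 5/17)
obs 12: x=-3/4 → posterior Normal(-11/37, 10/37)
obs 13: x=-3 → posterior Normal(-1/2, 1/4)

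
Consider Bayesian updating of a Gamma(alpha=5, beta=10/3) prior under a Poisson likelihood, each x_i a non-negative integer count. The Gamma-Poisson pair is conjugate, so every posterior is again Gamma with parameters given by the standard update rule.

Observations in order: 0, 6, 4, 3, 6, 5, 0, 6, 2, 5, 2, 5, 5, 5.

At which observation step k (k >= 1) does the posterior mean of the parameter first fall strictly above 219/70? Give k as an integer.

obs 1: x=0 → posterior Gamma(5, 13/3)
obs 2: x=6 → posterior Gamma(11, 16/3)
obs 3: x=4 → posterior Gamma(15, 19/3)
obs 4: x=3 → posterior Gamma(18, 22/3)
obs 5: x=6 → posterior Gamma(24, 25/3)
obs 6: x=5 → posterior Gamma(29, 28/3)
obs 7: x=0 → posterior Gamma(29, 31/3)
obs 8: x=6 → posterior Gamma(35, 34/3)
obs 9: x=2 → posterior Gamma(37, 37/3)
obs 10: x=5 → posterior Gamma(42, 40/3)
obs 11: x=2 → posterior Gamma(44, 43/3)
obs 12: x=5 → posterior Gamma(49, 46/3)
obs 13: x=5 → posterior Gamma(54, 49/3)
obs 14: x=5 → posterior Gamma(59, 52/3)

k = 10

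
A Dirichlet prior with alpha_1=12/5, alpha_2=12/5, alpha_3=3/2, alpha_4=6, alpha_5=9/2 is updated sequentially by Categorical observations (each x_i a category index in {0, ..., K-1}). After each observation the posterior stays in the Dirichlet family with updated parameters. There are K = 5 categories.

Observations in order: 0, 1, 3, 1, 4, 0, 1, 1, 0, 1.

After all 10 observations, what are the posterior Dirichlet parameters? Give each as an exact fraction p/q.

obs 1: x=0 → posterior Dirichlet(17/5, 12/5, 3/2, 6, 9/2)
obs 2: x=1 → posterior Dirichlet(17/5, 17/5, 3/2, 6, 9/2)
obs 3: x=3 → posterior Dirichlet(17/5, 17/5, 3/2, 7, 9/2)
obs 4: x=1 → posterior Dirichlet(17/5, 22/5, 3/2, 7, 9/2)
obs 5: x=4 → posterior Dirichlet(17/5, 22/5, 3/2, 7, 11/2)
obs 6: x=0 → posterior Dirichlet(22/5, 22/5, 3/2, 7, 11/2)
obs 7: x=1 → posterior Dirichlet(22/5, 27/5, 3/2, 7, 11/2)
obs 8: x=1 → posterior Dirichlet(22/5, 32/5, 3/2, 7, 11/2)
obs 9: x=0 → posterior Dirichlet(27/5, 32/5, 3/2, 7, 11/2)
obs 10: x=1 → posterior Dirichlet(27/5, 37/5, 3/2, 7, 11/2)

alpha_1=27/5, alpha_2=37/5, alpha_3=3/2, alpha_4=7, alpha_5=11/2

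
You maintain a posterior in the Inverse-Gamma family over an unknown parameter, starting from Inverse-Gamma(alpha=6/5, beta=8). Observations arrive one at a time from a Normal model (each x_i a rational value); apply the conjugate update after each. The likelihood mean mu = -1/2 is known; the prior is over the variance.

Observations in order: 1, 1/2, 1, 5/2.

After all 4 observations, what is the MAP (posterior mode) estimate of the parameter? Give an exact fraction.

obs 1: x=1 → posterior Inverse-Gamma(17/10, 73/8)
obs 2: x=1/2 → posterior Inverse-Gamma(11/5, 77/8)
obs 3: x=1 → posterior Inverse-Gamma(27/10, 43/4)
obs 4: x=5/2 → posterior Inverse-Gamma(16/5, 61/4)

305/84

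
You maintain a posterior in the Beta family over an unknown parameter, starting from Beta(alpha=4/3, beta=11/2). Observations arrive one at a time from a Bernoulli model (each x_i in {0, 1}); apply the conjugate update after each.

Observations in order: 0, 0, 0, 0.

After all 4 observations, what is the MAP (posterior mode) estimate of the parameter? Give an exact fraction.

obs 1: x=0 → posterior Beta(4/3, 13/2)
obs 2: x=0 → posterior Beta(4/3, 15/2)
obs 3: x=0 → posterior Beta(4/3, 17/2)
obs 4: x=0 → posterior Beta(4/3, 19/2)

2/53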